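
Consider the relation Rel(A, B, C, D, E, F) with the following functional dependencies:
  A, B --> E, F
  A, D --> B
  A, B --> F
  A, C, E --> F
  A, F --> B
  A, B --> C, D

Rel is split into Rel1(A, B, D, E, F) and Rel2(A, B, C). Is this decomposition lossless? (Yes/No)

Rel1 ∩ Rel2 = {A, B}; its closure under F is {A, B, C, D, E, F}.
Rel1 is contained in that closure, so Rel1 ∩ Rel2 --> Rel1 holds and the join is lossless.

Yes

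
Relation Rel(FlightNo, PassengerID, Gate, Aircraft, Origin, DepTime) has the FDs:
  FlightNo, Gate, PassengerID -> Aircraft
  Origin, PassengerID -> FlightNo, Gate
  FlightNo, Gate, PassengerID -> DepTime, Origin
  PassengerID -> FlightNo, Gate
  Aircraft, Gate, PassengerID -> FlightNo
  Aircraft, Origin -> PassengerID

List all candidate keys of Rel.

Closure of {PassengerID} is {Aircraft, DepTime, FlightNo, Gate, Origin, PassengerID}, the whole schema; {PassengerID} is a candidate key.
Closure of {Aircraft, Origin} is {Aircraft, DepTime, FlightNo, Gate, Origin, PassengerID}, the whole schema; {Aircraft, Origin} is a candidate key.
These are minimal and exhaustive — every other superkey contains one of them.

{Aircraft, Origin}, {PassengerID}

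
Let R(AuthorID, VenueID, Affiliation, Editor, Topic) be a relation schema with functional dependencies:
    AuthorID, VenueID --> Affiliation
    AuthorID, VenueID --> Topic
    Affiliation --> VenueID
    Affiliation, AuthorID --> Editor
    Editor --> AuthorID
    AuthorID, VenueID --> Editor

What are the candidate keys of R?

{Affiliation, AuthorID} is a candidate key since {Affiliation, AuthorID}⁺ = {Affiliation, AuthorID, Editor, Topic, VenueID} covers every attribute.
{Affiliation, Editor} is a candidate key since {Affiliation, Editor}⁺ = {Affiliation, AuthorID, Editor, Topic, VenueID} covers every attribute.
{AuthorID, VenueID} is a candidate key since {AuthorID, VenueID}⁺ = {Affiliation, AuthorID, Editor, Topic, VenueID} covers every attribute.
{Editor, VenueID} is a candidate key since {Editor, VenueID}⁺ = {Affiliation, AuthorID, Editor, Topic, VenueID} covers every attribute.
No proper subset of any of these is a key, and no other minimal superkey exists.

{Affiliation, AuthorID}, {Affiliation, Editor}, {AuthorID, VenueID}, {Editor, VenueID}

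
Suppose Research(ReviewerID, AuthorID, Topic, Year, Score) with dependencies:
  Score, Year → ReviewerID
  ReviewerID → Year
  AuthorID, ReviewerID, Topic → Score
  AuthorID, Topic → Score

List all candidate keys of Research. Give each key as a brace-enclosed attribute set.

Attributes never on any right-hand side: {AuthorID, Topic} — every candidate key must contain all of them.
Closure of {AuthorID, ReviewerID, Topic} is {AuthorID, ReviewerID, Score, Topic, Year}, the whole schema; {AuthorID, ReviewerID, Topic} is a candidate key.
Closure of {AuthorID, Topic, Year} is {AuthorID, ReviewerID, Score, Topic, Year}, the whole schema; {AuthorID, Topic, Year} is a candidate key.
No proper subset of any of these is a key, and no other minimal superkey exists.

{AuthorID, ReviewerID, Topic}, {AuthorID, Topic, Year}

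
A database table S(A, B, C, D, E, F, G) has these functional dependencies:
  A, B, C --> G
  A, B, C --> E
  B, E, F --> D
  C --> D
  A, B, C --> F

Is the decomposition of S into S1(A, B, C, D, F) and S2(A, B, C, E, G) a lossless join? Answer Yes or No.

Common attributes: {A, B, C}; their closure is {A, B, C, D, E, F, G}.
Since S1 ⊆ {A, B, C, D, E, F, G}, the intersection is a superkey of S1; the decomposition is lossless.

Yes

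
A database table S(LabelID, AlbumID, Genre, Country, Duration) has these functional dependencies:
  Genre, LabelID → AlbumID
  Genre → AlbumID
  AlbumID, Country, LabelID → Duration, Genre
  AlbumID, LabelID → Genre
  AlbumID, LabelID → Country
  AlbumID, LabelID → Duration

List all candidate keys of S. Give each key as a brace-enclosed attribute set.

{AlbumID, LabelID}, {Genre, LabelID}

{LabelID} never appears on the right of any FD, so every key must include it.
Closure of {AlbumID, LabelID} is {AlbumID, Country, Duration, Genre, LabelID}, the whole schema; {AlbumID, LabelID} is a candidate key.
Closure of {Genre, LabelID} is {AlbumID, Country, Duration, Genre, LabelID}, the whole schema; {Genre, LabelID} is a candidate key.
No proper subset of any of these is a key, and no other minimal superkey exists.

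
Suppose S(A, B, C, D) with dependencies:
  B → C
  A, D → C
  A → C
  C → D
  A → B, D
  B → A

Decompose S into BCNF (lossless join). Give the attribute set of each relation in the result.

{A, B, C}; {C, D}

Candidate keys of the original relation: {A}, {B}.
Within {A, B, C, D}: {C}⁺ ∩ {A, B, C, D} = {C, D}, not the whole set, so C → D violates BCNF; decompose into {C, D} and {A, B, C}.
{C, D} is in BCNF.
{A, B, C} is in BCNF.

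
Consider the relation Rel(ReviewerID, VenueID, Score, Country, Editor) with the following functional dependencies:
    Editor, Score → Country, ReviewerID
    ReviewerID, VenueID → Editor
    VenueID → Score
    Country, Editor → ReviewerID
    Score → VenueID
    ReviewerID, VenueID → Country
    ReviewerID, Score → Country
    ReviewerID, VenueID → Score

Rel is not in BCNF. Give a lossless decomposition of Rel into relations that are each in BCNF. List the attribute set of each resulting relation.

Candidate keys of the original relation: {Editor, Score}, {Editor, VenueID}, {ReviewerID, Score}, {ReviewerID, VenueID}.
Within {Country, Editor, ReviewerID, Score, VenueID}: {VenueID}⁺ ∩ {Country, Editor, ReviewerID, Score, VenueID} = {Score, VenueID}, not the whole set, so VenueID → Score violates BCNF; decompose into {Score, VenueID} and {Country, Editor, ReviewerID, VenueID}.
{Score, VenueID} has no BCNF violation.
Within {Country, Editor, ReviewerID, VenueID}: {Country, Editor}⁺ ∩ {Country, Editor, ReviewerID, VenueID} = {Country, Editor, ReviewerID}, not the whole set, so Country, Editor → ReviewerID violates BCNF; decompose into {Country, Editor, ReviewerID} and {Country, Editor, VenueID}.
{Country, Editor, ReviewerID} has no BCNF violation.
{Country, Editor, VenueID} has no BCNF violation.

{Country, Editor, ReviewerID}; {Country, Editor, VenueID}; {Score, VenueID}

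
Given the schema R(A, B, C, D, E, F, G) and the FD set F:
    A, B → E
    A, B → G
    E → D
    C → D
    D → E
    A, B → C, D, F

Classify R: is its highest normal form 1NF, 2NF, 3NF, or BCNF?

2NF

Candidate key: {A, B}. Prime attributes: {A, B}.
E → D breaks BCNF: {E}⁺ = {D, E}, so {E} is not a superkey.
Because {D} is non-prime and the left side of E → D is not a superkey, the relation is not in 3NF.
Checking every proper subset of each key, none determines a non-prime attribute — 2NF is satisfied.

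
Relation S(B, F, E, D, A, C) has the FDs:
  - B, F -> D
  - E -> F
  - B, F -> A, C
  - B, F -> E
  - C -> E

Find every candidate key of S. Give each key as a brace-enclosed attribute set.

{B, C}, {B, E}, {B, F}

No FD produces {B}, so it must be in every candidate key.
Closure of {B, C} is {A, B, C, D, E, F}, the whole schema; {B, C} is a candidate key.
Closure of {B, E} is {A, B, C, D, E, F}, the whole schema; {B, E} is a candidate key.
Closure of {B, F} is {A, B, C, D, E, F}, the whole schema; {B, F} is a candidate key.
These are minimal and exhaustive — every other superkey contains one of them.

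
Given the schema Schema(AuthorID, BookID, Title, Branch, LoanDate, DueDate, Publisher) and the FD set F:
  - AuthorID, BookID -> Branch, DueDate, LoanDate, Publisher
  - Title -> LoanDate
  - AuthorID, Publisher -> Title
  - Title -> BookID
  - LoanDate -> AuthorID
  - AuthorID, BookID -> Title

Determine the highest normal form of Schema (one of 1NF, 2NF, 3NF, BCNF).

Candidate keys: {AuthorID, BookID}, {AuthorID, Publisher}, {BookID, LoanDate}, {LoanDate, Publisher}, {Title}. Prime attributes: {AuthorID, BookID, LoanDate, Publisher, Title}.
LoanDate -> AuthorID breaks BCNF: {LoanDate}⁺ = {AuthorID, LoanDate}, so {LoanDate} is not a superkey.
Its right-hand attributes {AuthorID} are all prime, as are those of every other non-superkey FD — the relation is in 3NF.

3NF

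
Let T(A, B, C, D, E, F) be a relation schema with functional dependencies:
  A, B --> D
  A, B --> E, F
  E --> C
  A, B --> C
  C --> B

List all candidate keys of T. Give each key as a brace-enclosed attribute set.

Attributes never on any right-hand side: {A} — every candidate key must contain it.
{A, B}⁺ = {A, B, C, D, E, F} — all of the relation — so {A, B} is a candidate key.
{A, C}⁺ = {A, B, C, D, E, F} — all of the relation — so {A, C} is a candidate key.
{A, E}⁺ = {A, B, C, D, E, F} — all of the relation — so {A, E} is a candidate key.
Any other superkey properly contains one of these, so there are no further candidate keys.

{A, B}, {A, C}, {A, E}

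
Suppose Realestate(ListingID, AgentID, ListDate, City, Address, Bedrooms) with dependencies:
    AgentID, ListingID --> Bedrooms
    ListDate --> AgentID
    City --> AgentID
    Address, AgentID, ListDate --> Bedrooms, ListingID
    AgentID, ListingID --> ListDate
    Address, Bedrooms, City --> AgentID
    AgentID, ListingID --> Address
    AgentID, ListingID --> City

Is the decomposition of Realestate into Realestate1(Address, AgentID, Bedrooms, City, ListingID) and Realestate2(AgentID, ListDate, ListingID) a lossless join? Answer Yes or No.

Yes

Common attributes: {AgentID, ListingID}; their closure is {Address, AgentID, Bedrooms, City, ListDate, ListingID}.
This includes all of Realestate1, so the common attributes are a superkey of Realestate1 — the join is lossless.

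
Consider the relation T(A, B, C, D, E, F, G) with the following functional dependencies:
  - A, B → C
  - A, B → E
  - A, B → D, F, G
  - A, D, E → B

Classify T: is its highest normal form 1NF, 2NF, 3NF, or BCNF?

Candidate keys: {A, B}, {A, D, E}. Prime attributes: {A, B, D, E}.
Every FD has a superkey on the left, so the relation is in BCNF.

BCNF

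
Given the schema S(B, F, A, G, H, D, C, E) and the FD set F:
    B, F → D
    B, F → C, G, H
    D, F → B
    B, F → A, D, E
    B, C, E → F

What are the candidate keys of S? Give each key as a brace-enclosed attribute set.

Closure of {B, F} is {A, B, C, D, E, F, G, H}, the whole schema; {B, F} is a candidate key.
Closure of {D, F} is {A, B, C, D, E, F, G, H}, the whole schema; {D, F} is a candidate key.
Closure of {B, C, E} is {A, B, C, D, E, F, G, H}, the whole schema; {B, C, E} is a candidate key.
No proper subset of any of these is a key, and no other minimal superkey exists.

{B, C, E}, {B, F}, {D, F}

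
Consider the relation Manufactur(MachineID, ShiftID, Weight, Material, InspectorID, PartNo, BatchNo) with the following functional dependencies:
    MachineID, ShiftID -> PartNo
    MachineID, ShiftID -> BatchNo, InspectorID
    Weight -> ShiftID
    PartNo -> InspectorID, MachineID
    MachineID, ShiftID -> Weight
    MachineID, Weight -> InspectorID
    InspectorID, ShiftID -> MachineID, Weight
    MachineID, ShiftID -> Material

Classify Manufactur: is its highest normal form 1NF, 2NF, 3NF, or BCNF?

3NF

Candidate keys: {InspectorID, ShiftID}, {InspectorID, Weight}, {MachineID, ShiftID}, {MachineID, Weight}, {PartNo, ShiftID}, {PartNo, Weight}. Prime attributes: {InspectorID, MachineID, PartNo, ShiftID, Weight}.
For Weight -> ShiftID we have {Weight}⁺ = {ShiftID, Weight}; {Weight} is not a superkey, so BCNF fails.
Its right-hand attributes {ShiftID} are all prime, as are those of every other non-superkey FD — the relation is in 3NF.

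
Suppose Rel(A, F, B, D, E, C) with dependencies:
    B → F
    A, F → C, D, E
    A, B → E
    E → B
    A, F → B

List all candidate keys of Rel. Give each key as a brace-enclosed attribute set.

{A, B}, {A, E}, {A, F}

No FD produces {A}, so it must be in every candidate key.
{A, B} is a candidate key since {A, B}⁺ = {A, B, C, D, E, F} covers every attribute.
{A, E} is a candidate key since {A, E}⁺ = {A, B, C, D, E, F} covers every attribute.
{A, F} is a candidate key since {A, F}⁺ = {A, B, C, D, E, F} covers every attribute.
No proper subset of any of these is a key, and no other minimal superkey exists.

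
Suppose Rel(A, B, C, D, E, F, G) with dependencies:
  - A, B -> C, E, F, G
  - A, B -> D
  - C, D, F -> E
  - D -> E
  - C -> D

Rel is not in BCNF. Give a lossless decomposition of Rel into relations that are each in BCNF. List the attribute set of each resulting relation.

Candidate key of the original relation: {A, B}.
{A, B, C, D, E, F, G}: {C, D, F} determines {C, D, E, F} here but is not a superkey — split on C, D, F -> E, giving {C, D, E, F} and {A, B, C, D, F, G}.
{C, D, E, F}: {D} determines {D, E} here but is not a superkey — split on D -> E, giving {D, E} and {C, D, F}.
{D, E} has no BCNF violation.
{C, D, F}: {C} determines {C, D} here but is not a superkey — split on C -> D, giving {C, D} and {C, F}.
{C, D} has no BCNF violation.
{C, F} has no BCNF violation.
{A, B, C, D, F, G}: {C} determines {C, D} here but is not a superkey — split on C -> D, giving {C, D} and {A, B, C, F, G}.
{C, D} has no BCNF violation.
{A, B, C, F, G} has no BCNF violation.

{A, B, C, F, G}; {C, D}; {D, E}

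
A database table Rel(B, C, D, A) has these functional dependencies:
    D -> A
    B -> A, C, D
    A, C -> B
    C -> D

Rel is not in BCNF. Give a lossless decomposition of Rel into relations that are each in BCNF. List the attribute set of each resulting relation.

{A, D}; {B, C, D}

Candidate keys of the original relation: {B}, {C}.
{A, B, C, D}: {D} determines {A, D} here but is not a superkey — split on D -> A, giving {A, D} and {B, C, D}.
{A, D}: every determinant is a superkey — BCNF.
{B, C, D}: every determinant is a superkey — BCNF.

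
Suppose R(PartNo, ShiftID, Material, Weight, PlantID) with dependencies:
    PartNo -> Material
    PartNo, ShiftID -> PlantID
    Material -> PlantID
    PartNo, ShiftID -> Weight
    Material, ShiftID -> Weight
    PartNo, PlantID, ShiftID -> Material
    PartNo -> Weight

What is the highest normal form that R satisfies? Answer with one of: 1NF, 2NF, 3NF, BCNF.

Candidate key: {PartNo, ShiftID}. Prime attributes: {PartNo, ShiftID}.
For PartNo -> Material we have {PartNo}⁺ = {Material, PartNo, PlantID, Weight}; {PartNo} is not a superkey, so BCNF fails.
PartNo -> Material determines the non-prime attribute {Material} from a non-superkey — 3NF is violated.
{PartNo} is a proper subset of the key {PartNo, ShiftID}, and {PartNo}⁺ contains the non-prime attributes {Material, PlantID, Weight} — a partial dependency, so 2NF is violated.

1NF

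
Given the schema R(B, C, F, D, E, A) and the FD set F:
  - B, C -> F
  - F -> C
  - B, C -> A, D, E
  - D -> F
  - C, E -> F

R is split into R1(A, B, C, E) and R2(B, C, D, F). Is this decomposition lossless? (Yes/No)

Yes

The shared attributes are {B, C} and {B, C}⁺ = {A, B, C, D, E, F}.
Since R1 ⊆ {A, B, C, D, E, F}, the intersection is a superkey of R1; the decomposition is lossless.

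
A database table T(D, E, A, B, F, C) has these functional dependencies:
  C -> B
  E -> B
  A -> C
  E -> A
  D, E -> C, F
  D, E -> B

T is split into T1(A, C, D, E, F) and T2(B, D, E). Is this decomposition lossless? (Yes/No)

Yes

Common attributes: {D, E}; their closure is {A, B, C, D, E, F}.
T1 is contained in that closure, so T1 ∩ T2 -> T1 holds and the join is lossless.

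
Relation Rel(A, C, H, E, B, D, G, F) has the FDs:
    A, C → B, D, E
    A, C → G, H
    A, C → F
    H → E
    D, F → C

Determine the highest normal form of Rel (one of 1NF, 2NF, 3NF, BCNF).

2NF

Candidate keys: {A, C}, {A, D, F}. Prime attributes: {A, C, D, F}.
For H → E we have {H}⁺ = {E, H}; {H} is not a superkey, so BCNF fails.
H → E determines the non-prime attribute {E} from a non-superkey — 3NF is violated.
No proper subset of a key has a non-prime attribute in its closure, so there is no partial dependency; 2NF holds.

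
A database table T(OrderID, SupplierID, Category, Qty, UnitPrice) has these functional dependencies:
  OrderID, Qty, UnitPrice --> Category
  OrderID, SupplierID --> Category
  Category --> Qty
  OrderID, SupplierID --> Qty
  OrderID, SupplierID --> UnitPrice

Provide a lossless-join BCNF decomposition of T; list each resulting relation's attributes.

{Category, OrderID, UnitPrice}; {Category, Qty}; {OrderID, Qty, SupplierID, UnitPrice}

Candidate key of the original relation: {OrderID, SupplierID}.
{Category, OrderID, Qty, SupplierID, UnitPrice}: {OrderID, Qty, UnitPrice} determines {Category, OrderID, Qty, UnitPrice} here but is not a superkey — split on OrderID, Qty, UnitPrice --> Category, giving {Category, OrderID, Qty, UnitPrice} and {OrderID, Qty, SupplierID, UnitPrice}.
{Category, OrderID, Qty, UnitPrice}: {Category} determines {Category, Qty} here but is not a superkey — split on Category --> Qty, giving {Category, Qty} and {Category, OrderID, UnitPrice}.
{Category, Qty}: every determinant is a superkey — BCNF.
{Category, OrderID, UnitPrice}: every determinant is a superkey — BCNF.
{OrderID, Qty, SupplierID, UnitPrice}: every determinant is a superkey — BCNF.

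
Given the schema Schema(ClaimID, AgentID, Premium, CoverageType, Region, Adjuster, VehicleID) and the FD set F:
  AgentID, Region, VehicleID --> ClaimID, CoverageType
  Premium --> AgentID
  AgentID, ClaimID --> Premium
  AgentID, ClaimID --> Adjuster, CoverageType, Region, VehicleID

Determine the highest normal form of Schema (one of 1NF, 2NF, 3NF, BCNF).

Candidate keys: {AgentID, ClaimID}, {AgentID, Region, VehicleID}, {ClaimID, Premium}, {Premium, Region, VehicleID}. Prime attributes: {AgentID, ClaimID, Premium, Region, VehicleID}.
For Premium --> AgentID we have {Premium}⁺ = {AgentID, Premium}; {Premium} is not a superkey, so BCNF fails.
But every attribute on its right side ({AgentID}) is prime, and the same holds for every other non-superkey FD, so 3NF still holds.

3NF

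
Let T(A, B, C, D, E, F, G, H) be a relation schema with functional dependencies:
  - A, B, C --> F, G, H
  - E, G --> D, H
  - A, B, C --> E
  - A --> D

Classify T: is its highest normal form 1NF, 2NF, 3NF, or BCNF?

Candidate key: {A, B, C}. Prime attributes: {A, B, C}.
For E, G --> D, H we have {E, G}⁺ = {D, E, G, H}; {E, G} is not a superkey, so BCNF fails.
E, G --> D, H determines the non-prime attributes {D, H} from a non-superkey — 3NF is violated.
The proper key subset {A} of {A, B, C} determines non-prime {D}, so the relation is not even in 2NF.

1NF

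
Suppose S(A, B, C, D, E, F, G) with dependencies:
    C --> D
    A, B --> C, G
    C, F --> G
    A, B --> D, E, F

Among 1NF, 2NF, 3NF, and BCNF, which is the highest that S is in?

Candidate key: {A, B}. Prime attributes: {A, B}.
C --> D: {C}⁺ = {C, D}, which is not all of the attributes, so the left side is not a superkey — BCNF is violated.
C --> D determines the non-prime attribute {D} from a non-superkey — 3NF is violated.
Checking every proper subset of each key, none determines a non-prime attribute — 2NF is satisfied.

2NF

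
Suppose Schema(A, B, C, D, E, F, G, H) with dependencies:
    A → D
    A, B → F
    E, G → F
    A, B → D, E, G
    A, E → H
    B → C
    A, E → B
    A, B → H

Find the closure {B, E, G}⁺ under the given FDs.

{B, C, E, F, G}

Start with {B, E, G}.
E, G → F applies; add {F} → now {B, E, F, G}.
B → C applies; add {C} → now {B, C, E, F, G}.
No further FD applies.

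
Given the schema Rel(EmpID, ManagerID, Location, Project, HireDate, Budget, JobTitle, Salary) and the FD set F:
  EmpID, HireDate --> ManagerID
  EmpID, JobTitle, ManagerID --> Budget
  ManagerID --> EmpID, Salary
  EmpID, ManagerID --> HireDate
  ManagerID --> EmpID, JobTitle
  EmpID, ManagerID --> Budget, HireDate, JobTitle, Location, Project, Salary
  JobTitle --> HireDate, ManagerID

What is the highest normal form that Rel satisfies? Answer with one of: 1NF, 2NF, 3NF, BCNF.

Candidate keys: {EmpID, HireDate}, {JobTitle}, {ManagerID}. Prime attributes: {EmpID, HireDate, JobTitle, ManagerID}.
Each dependency's left side is a superkey — BCNF holds.

BCNF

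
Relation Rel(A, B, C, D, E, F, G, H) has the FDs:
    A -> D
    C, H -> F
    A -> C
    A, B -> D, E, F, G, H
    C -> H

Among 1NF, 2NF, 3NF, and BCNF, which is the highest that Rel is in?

1NF

Candidate key: {A, B}. Prime attributes: {A, B}.
A -> D: {A}⁺ = {A, C, D, F, H}, which is not all of the attributes, so the left side is not a superkey — BCNF is violated.
A -> D determines the non-prime attribute {D} from a non-superkey — 3NF is violated.
Since {A} ⊂ {A, B} and {A}⁺ ⊇ {C, D, F, H} with {C, D, F, H} non-prime, there is a partial dependency; 2NF fails.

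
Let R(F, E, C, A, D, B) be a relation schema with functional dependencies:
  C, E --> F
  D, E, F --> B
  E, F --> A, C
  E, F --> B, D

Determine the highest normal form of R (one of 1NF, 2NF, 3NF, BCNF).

BCNF

Candidate keys: {C, E}, {E, F}. Prime attributes: {C, E, F}.
Every FD has a superkey on the left, so the relation is in BCNF.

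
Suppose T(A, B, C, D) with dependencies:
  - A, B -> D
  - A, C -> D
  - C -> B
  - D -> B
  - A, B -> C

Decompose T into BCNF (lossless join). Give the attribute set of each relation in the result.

{A, C, D}; {B, C}

Candidate keys of the original relation: {A, B}, {A, C}, {A, D}.
In {A, B, C, D}, {C} is not a superkey ({C}⁺ restricted to this set is {B, C}), so split on C -> B into {B, C} and {A, C, D}.
{B, C} is in BCNF.
{A, C, D} is in BCNF.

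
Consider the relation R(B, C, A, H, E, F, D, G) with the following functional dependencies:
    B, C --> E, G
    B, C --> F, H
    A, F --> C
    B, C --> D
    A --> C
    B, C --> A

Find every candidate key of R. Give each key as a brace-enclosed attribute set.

{A, B}, {B, C}

{B} never appears on the right of any FD, so every key must include it.
{A, B} is a candidate key since {A, B}⁺ = {A, B, C, D, E, F, G, H} covers every attribute.
{B, C} is a candidate key since {B, C}⁺ = {A, B, C, D, E, F, G, H} covers every attribute.
No proper subset of any of these is a key, and no other minimal superkey exists.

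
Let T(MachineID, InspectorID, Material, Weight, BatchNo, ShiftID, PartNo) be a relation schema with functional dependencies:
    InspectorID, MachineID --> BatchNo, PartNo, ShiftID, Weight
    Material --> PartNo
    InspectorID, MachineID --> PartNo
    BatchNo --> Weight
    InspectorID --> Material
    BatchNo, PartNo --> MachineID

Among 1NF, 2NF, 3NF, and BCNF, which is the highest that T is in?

1NF

Candidate keys: {BatchNo, InspectorID}, {InspectorID, MachineID}. Prime attributes: {BatchNo, InspectorID, MachineID}.
For Material --> PartNo we have {Material}⁺ = {Material, PartNo}; {Material} is not a superkey, so BCNF fails.
Material --> PartNo has non-prime {PartNo} on the right and a non-superkey on the left, so 3NF fails.
Since {BatchNo} ⊂ {BatchNo, InspectorID} and {BatchNo}⁺ ⊇ {Weight} with {Weight} non-prime, there is a partial dependency; 2NF fails.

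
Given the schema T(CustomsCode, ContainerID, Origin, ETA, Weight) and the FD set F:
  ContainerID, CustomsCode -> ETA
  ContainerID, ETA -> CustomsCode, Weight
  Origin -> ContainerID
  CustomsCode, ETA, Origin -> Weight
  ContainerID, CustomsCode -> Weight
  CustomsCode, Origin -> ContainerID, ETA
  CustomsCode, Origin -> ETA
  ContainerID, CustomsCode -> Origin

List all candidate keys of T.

{ContainerID, CustomsCode}, {ContainerID, ETA}, {CustomsCode, Origin}, {ETA, Origin}

Closure of {ContainerID, CustomsCode} is {ContainerID, CustomsCode, ETA, Origin, Weight}, the whole schema; {ContainerID, CustomsCode} is a candidate key.
Closure of {ContainerID, ETA} is {ContainerID, CustomsCode, ETA, Origin, Weight}, the whole schema; {ContainerID, ETA} is a candidate key.
Closure of {CustomsCode, Origin} is {ContainerID, CustomsCode, ETA, Origin, Weight}, the whole schema; {CustomsCode, Origin} is a candidate key.
Closure of {ETA, Origin} is {ContainerID, CustomsCode, ETA, Origin, Weight}, the whole schema; {ETA, Origin} is a candidate key.
No proper subset of any of these is a key, and no other minimal superkey exists.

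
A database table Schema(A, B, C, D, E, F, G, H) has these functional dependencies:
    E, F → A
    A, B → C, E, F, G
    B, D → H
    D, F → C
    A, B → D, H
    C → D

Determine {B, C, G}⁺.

{B, C, D, G, H}

Start with {B, C, G}.
C → D applies; add {D} → now {B, C, D, G}.
B, D → H applies; add {H} → now {B, C, D, G, H}.
No further FD applies.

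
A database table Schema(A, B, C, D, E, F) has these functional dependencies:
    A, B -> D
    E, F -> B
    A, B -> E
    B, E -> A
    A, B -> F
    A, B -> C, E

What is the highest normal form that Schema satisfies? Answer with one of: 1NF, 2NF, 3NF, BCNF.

Candidate keys: {A, B}, {B, E}, {E, F}. Prime attributes: {A, B, E, F}.
Every FD has a superkey on the left, so the relation is in BCNF.

BCNF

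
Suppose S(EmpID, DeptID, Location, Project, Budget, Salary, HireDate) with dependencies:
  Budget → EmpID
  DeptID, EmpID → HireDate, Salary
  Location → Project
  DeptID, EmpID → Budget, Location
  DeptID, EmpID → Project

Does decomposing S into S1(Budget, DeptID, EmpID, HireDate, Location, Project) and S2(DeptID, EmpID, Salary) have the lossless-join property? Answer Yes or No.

Yes

Common attributes: {DeptID, EmpID}; their closure is {Budget, DeptID, EmpID, HireDate, Location, Project, Salary}.
S1 is contained in that closure, so S1 ∩ S2 → S1 holds and the join is lossless.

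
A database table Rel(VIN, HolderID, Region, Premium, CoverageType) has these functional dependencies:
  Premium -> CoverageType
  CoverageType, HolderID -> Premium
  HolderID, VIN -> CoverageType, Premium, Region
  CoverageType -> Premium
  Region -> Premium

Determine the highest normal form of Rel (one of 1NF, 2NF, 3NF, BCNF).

2NF

Candidate key: {HolderID, VIN}. Prime attributes: {HolderID, VIN}.
For Premium -> CoverageType we have {Premium}⁺ = {CoverageType, Premium}; {Premium} is not a superkey, so BCNF fails.
Premium -> CoverageType has non-prime {CoverageType} on the right and a non-superkey on the left, so 3NF fails.
No proper subset of a key has a non-prime attribute in its closure, so there is no partial dependency; 2NF holds.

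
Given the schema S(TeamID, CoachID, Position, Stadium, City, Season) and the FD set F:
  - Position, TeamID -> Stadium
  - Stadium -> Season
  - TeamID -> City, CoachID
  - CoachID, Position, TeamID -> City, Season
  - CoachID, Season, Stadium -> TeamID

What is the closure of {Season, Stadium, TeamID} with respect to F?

{City, CoachID, Season, Stadium, TeamID}

Start with {Season, Stadium, TeamID}.
TeamID -> City, CoachID applies; add {City, CoachID} → now {City, CoachID, Season, Stadium, TeamID}.
No further FD applies.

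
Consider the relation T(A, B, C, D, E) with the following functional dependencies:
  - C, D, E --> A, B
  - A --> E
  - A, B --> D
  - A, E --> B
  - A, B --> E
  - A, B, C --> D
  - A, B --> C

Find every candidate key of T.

{A}, {C, D, E}

{A} is a candidate key since {A}⁺ = {A, B, C, D, E} covers every attribute.
{C, D, E} is a candidate key since {C, D, E}⁺ = {A, B, C, D, E} covers every attribute.
No proper subset of any of these is a key, and no other minimal superkey exists.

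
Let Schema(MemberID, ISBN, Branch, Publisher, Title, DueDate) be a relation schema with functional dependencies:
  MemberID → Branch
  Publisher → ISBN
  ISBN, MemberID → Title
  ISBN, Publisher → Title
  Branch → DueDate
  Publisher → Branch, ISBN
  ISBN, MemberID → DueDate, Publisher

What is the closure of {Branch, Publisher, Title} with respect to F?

{Branch, DueDate, ISBN, Publisher, Title}

Start with {Branch, Publisher, Title}.
Publisher → ISBN applies; add {ISBN} → now {Branch, ISBN, Publisher, Title}.
Branch → DueDate applies; add {DueDate} → now {Branch, DueDate, ISBN, Publisher, Title}.
No further FD applies.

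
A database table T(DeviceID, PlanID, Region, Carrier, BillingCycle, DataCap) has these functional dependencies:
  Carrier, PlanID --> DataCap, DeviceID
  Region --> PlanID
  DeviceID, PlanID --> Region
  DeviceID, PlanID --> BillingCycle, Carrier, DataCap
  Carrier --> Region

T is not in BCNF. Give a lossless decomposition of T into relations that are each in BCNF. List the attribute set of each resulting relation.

{BillingCycle, Carrier, DataCap, DeviceID, Region}; {PlanID, Region}

Candidate keys of the original relation: {Carrier}, {DeviceID, PlanID}, {DeviceID, Region}.
{BillingCycle, Carrier, DataCap, DeviceID, PlanID, Region}: {Region} determines {PlanID, Region} here but is not a superkey — split on Region --> PlanID, giving {PlanID, Region} and {BillingCycle, Carrier, DataCap, DeviceID, Region}.
{PlanID, Region} is in BCNF.
{BillingCycle, Carrier, DataCap, DeviceID, Region} is in BCNF.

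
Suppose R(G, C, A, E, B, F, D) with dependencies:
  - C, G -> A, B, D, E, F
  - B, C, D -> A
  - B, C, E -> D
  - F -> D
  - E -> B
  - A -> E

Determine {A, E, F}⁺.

Start with {A, E, F}.
F -> D applies; add {D} → now {A, D, E, F}.
E -> B applies; add {B} → now {A, B, D, E, F}.
No further FD applies.

{A, B, D, E, F}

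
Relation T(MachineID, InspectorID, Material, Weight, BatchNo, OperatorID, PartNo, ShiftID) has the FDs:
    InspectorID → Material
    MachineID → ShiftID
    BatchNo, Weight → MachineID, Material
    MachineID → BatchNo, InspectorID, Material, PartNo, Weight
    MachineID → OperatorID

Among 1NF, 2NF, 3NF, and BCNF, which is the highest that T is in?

Candidate keys: {BatchNo, Weight}, {MachineID}. Prime attributes: {BatchNo, MachineID, Weight}.
InspectorID → Material breaks BCNF: {InspectorID}⁺ = {InspectorID, Material}, so {InspectorID} is not a superkey.
InspectorID → Material determines the non-prime attribute {Material} from a non-superkey — 3NF is violated.
No non-prime attribute depends on a proper subset of any candidate key, so 2NF holds.

2NF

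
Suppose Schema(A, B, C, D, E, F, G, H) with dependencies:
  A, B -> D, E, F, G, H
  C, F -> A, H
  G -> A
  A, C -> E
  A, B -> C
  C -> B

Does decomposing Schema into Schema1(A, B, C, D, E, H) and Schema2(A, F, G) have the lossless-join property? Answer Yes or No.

The shared attributes are {A} and {A}⁺ = {A}.
The closure covers neither Schema1 nor Schema2 entirely; the join is not lossless.

No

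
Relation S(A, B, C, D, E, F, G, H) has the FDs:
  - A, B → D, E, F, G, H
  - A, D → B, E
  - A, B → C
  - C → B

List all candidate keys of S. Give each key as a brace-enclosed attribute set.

{A, B}, {A, C}, {A, D}

No FD produces {A}, so it must be in every candidate key.
{A, B}⁺ = {A, B, C, D, E, F, G, H}, which is every attribute, so {A, B} is a candidate key.
{A, C}⁺ = {A, B, C, D, E, F, G, H}, which is every attribute, so {A, C} is a candidate key.
{A, D}⁺ = {A, B, C, D, E, F, G, H}, which is every attribute, so {A, D} is a candidate key.
These are minimal and exhaustive — every other superkey contains one of them.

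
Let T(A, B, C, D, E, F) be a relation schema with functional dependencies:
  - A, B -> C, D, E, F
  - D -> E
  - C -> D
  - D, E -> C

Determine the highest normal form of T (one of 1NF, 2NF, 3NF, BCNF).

Candidate key: {A, B}. Prime attributes: {A, B}.
D -> E: {D}⁺ = {C, D, E}, which is not all of the attributes, so the left side is not a superkey — BCNF is violated.
D -> E has non-prime {E} on the right and a non-superkey on the left, so 3NF fails.
Checking every proper subset of each key, none determines a non-prime attribute — 2NF is satisfied.

2NF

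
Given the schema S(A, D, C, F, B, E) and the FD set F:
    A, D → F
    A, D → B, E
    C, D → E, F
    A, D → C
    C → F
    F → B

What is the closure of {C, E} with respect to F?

Start with {C, E}.
C → F applies; add {F} → now {C, E, F}.
F → B applies; add {B} → now {B, C, E, F}.
No further FD applies.

{B, C, E, F}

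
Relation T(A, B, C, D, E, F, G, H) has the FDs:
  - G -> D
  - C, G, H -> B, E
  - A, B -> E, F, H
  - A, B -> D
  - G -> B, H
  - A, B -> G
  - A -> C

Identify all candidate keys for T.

{A, B}, {A, G}

{A} never appears on the right of any FD, so every key must include it.
{A, B}⁺ = {A, B, C, D, E, F, G, H}, which is every attribute, so {A, B} is a candidate key.
{A, G}⁺ = {A, B, C, D, E, F, G, H}, which is every attribute, so {A, G} is a candidate key.
No proper subset of any of these is a key, and no other minimal superkey exists.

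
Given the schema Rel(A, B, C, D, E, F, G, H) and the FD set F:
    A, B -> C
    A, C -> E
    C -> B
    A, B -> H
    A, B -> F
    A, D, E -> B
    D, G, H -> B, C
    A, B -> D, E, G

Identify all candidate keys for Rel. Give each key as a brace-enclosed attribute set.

Attributes never on any right-hand side: {A} — every candidate key must contain it.
Closure of {A, B} is {A, B, C, D, E, F, G, H}, the whole schema; {A, B} is a candidate key.
Closure of {A, C} is {A, B, C, D, E, F, G, H}, the whole schema; {A, C} is a candidate key.
Closure of {A, D, E} is {A, B, C, D, E, F, G, H}, the whole schema; {A, D, E} is a candidate key.
Closure of {A, D, G, H} is {A, B, C, D, E, F, G, H}, the whole schema; {A, D, G, H} is a candidate key.
No proper subset of any of these is a key, and no other minimal superkey exists.

{A, B}, {A, C}, {A, D, E}, {A, D, G, H}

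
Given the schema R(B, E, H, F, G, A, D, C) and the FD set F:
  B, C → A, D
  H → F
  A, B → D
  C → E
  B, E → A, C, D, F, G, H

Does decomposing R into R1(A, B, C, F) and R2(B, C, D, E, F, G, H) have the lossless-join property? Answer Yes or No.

The shared attributes are {B, C, F} and {B, C, F}⁺ = {A, B, C, D, E, F, G, H}.
Since R1 ⊆ {A, B, C, D, E, F, G, H}, the intersection is a superkey of R1; the decomposition is lossless.

Yes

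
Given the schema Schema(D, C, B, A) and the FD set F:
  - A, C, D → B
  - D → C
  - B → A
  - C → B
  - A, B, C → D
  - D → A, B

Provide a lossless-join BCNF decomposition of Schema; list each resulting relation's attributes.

{A, B}; {B, C, D}

Candidate keys of the original relation: {C}, {D}.
{A, B, C, D}: {B} determines {A, B} here but is not a superkey — split on B → A, giving {A, B} and {B, C, D}.
{A, B} has no BCNF violation.
{B, C, D} has no BCNF violation.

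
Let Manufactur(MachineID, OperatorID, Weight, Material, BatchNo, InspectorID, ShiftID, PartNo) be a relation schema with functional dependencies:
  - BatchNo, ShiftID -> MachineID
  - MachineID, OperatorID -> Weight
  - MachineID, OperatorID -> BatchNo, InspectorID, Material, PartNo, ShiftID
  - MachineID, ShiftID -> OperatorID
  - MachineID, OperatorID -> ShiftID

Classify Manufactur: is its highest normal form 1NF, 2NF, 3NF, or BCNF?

Candidate keys: {BatchNo, ShiftID}, {MachineID, OperatorID}, {MachineID, ShiftID}. Prime attributes: {BatchNo, MachineID, OperatorID, ShiftID}.
The left-hand side of every FD is a superkey, so BCNF is satisfied.

BCNF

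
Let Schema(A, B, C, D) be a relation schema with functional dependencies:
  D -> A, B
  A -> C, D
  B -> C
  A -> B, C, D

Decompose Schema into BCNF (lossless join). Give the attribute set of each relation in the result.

Candidate keys of the original relation: {A}, {D}.
{A, B, C, D}: {B} determines {B, C} here but is not a superkey — split on B -> C, giving {B, C} and {A, B, D}.
{B, C} is in BCNF.
{A, B, D} is in BCNF.

{A, B, D}; {B, C}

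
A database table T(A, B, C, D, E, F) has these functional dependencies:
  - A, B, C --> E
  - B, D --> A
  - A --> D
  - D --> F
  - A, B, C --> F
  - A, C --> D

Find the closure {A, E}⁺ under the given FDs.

Start with {A, E}.
A --> D applies; add {D} → now {A, D, E}.
D --> F applies; add {F} → now {A, D, E, F}.
No further FD applies.

{A, D, E, F}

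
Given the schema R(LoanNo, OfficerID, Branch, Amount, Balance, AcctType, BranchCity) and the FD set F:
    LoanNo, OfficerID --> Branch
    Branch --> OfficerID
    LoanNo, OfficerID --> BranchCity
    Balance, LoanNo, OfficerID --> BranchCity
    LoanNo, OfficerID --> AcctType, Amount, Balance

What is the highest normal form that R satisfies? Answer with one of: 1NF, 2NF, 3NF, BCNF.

3NF

Candidate keys: {Branch, LoanNo}, {LoanNo, OfficerID}. Prime attributes: {Branch, LoanNo, OfficerID}.
For Branch --> OfficerID we have {Branch}⁺ = {Branch, OfficerID}; {Branch} is not a superkey, so BCNF fails.
Its right-hand attributes {OfficerID} are all prime, as are those of every other non-superkey FD — the relation is in 3NF.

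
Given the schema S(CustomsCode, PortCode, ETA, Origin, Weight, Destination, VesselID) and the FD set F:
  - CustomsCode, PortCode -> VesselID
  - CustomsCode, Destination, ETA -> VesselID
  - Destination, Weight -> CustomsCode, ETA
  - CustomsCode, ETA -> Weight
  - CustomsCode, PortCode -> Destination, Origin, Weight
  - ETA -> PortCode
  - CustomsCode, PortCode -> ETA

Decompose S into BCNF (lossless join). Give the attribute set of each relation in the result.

Candidate keys of the original relation: {CustomsCode, ETA}, {CustomsCode, PortCode}, {Destination, Weight}.
Within {CustomsCode, Destination, ETA, Origin, PortCode, VesselID, Weight}: {ETA}⁺ ∩ {CustomsCode, Destination, ETA, Origin, PortCode, VesselID, Weight} = {ETA, PortCode}, not the whole set, so ETA -> PortCode violates BCNF; decompose into {ETA, PortCode} and {CustomsCode, Destination, ETA, Origin, VesselID, Weight}.
{ETA, PortCode} is in BCNF.
{CustomsCode, Destination, ETA, Origin, VesselID, Weight} is in BCNF.

{CustomsCode, Destination, ETA, Origin, VesselID, Weight}; {ETA, PortCode}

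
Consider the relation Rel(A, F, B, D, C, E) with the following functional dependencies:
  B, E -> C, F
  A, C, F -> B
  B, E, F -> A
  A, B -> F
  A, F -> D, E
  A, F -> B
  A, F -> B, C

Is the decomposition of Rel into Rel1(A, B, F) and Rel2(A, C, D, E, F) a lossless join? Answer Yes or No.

Common attributes: {A, F}; their closure is {A, B, C, D, E, F}.
Rel1 is contained in that closure, so Rel1 ∩ Rel2 -> Rel1 holds and the join is lossless.

Yes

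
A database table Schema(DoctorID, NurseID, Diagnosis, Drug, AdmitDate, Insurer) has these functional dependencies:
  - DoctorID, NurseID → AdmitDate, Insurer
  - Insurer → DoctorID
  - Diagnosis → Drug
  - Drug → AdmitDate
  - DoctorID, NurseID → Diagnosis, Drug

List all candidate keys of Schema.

{DoctorID, NurseID}, {Insurer, NurseID}

No FD produces {NurseID}, so it must be in every candidate key.
{DoctorID, NurseID} is a candidate key since {DoctorID, NurseID}⁺ = {AdmitDate, Diagnosis, DoctorID, Drug, Insurer, NurseID} covers every attribute.
{Insurer, NurseID} is a candidate key since {Insurer, NurseID}⁺ = {AdmitDate, Diagnosis, DoctorID, Drug, Insurer, NurseID} covers every attribute.
These are minimal and exhaustive — every other superkey contains one of them.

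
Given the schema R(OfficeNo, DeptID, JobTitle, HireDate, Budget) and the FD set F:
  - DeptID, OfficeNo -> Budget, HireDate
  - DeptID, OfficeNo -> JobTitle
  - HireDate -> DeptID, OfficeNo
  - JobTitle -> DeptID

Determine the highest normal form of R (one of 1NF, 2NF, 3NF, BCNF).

Candidate keys: {DeptID, OfficeNo}, {HireDate}, {JobTitle, OfficeNo}. Prime attributes: {DeptID, HireDate, JobTitle, OfficeNo}.
For JobTitle -> DeptID we have {JobTitle}⁺ = {DeptID, JobTitle}; {JobTitle} is not a superkey, so BCNF fails.
But every attribute on its right side ({DeptID}) is prime, and the same holds for every other non-superkey FD, so 3NF still holds.

3NF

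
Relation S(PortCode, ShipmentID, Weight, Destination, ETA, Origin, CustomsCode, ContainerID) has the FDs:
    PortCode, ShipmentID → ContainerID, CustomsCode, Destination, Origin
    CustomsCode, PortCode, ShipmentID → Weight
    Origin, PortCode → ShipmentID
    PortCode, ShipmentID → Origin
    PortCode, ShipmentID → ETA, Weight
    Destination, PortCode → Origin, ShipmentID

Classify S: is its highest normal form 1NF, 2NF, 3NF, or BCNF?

Candidate keys: {Destination, PortCode}, {Origin, PortCode}, {PortCode, ShipmentID}. Prime attributes: {Destination, Origin, PortCode, ShipmentID}.
Each dependency's left side is a superkey — BCNF holds.

BCNF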